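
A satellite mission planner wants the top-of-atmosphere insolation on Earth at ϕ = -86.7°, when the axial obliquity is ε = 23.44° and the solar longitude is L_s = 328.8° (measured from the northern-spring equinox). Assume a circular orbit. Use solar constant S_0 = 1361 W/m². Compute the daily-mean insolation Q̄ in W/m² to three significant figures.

Q̄ ≈ 280 W/m²

Solar declination: sin δ = sin ε · sin L_s = sin 23.44° × sin 328.8° = -0.20607, so δ = -11.892°.
cos h₀ = −tan(-86.7°) tan(-11.892°) = -3.6522 ≤ −1 ⇒ polar day, h₀ = π.
Bracket: h₀ sin ϕ sin δ + cos ϕ cos δ sin h₀ = 3.1416×-0.99834×-0.20607 + 0.05756×0.97854×0.00000 = 0.646315 + 0.000000 = 0.646315.
Q̄ = (S_0/π) × [bracket] = (1361/π) × 0.646315 = 280.0 W/m².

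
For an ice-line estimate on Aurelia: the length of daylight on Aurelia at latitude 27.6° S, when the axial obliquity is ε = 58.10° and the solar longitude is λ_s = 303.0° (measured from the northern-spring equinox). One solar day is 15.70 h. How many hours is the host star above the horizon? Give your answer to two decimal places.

10.64 h

Solar declination: sin δ = sin ε · sin λ_s = sin 58.10° × sin 303.0° = -0.71201, so δ = -45.398°.
cos H₀ = −tan φ · tan δ = −tan(-27.6°) × tan(-45.398°) = -0.5301, so H₀ = 2.1295 rad = 122.01°.
Daylight = 2H₀/(2π) × 15.70 h = (2.1295/π) × 15.70 = 10.64 h.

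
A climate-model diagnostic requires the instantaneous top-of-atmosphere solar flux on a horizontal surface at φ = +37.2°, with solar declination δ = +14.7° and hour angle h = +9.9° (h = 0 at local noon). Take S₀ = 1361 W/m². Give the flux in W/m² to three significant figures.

cos θ_z = sin φ sin δ + cos φ cos δ cos h = 0.153422 + 0.758985 = 0.912407.
Flux = S₀ · cos θ_z = 1361 × 0.912407 = 1242 W/m².

1.24e+03 W/m²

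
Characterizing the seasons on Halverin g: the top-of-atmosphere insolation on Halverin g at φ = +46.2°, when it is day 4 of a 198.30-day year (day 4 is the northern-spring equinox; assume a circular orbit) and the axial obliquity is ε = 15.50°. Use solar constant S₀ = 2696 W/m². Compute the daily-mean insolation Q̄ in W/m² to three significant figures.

Q̄ ≈ 594 W/m²

Solar longitude: λ_s = 360° × (4 − 4)/198.30 = 0.000°.
sin δ = sin 15.50° × sin 0.000° = 0.00000, so δ = +0.000°.
cos H₀ = −tan(+46.2°) tan(+0.000°) = -0.0000, H₀ = 1.5708 rad.
Bracket: H₀ sin φ sin δ + cos φ cos δ sin H₀ = 1.5708×0.72176×0.00000 + 0.69214×1.00000×1.00000 = 0.000000 + 0.692140 = 0.692140.
Q̄ = (S₀/π) × [bracket] = (2696/π) × 0.692140 = 594.0 W/m².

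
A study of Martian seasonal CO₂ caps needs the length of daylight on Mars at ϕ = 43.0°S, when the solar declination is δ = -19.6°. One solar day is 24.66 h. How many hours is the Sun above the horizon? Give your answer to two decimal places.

14.99 h

cos h₀ = −tan ϕ · tan δ = −tan(-43.0°) × tan(-19.600°) = -0.3321, so h₀ = 1.9093 rad = 109.39°.
Daylight = 2h₀/(2π) × 24.66 h = (1.9093/π) × 24.66 = 14.99 h.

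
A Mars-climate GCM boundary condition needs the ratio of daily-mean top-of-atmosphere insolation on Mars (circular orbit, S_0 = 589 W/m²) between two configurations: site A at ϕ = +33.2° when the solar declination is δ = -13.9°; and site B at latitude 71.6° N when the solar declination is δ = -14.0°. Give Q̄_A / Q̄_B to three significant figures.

Q̄_A / Q̄_B ≈ 16.8

— Configuration A (ϕ=+33.2°):
cos h₀ = −tan(+33.2°) tan(-13.900°) = 0.1619, h₀ = 1.4081 rad.
Bracket: h₀ sin ϕ sin δ + cos ϕ cos δ sin h₀ = 1.4081×0.54756×-0.24023 + 0.83676×0.97072×0.98680 = -0.185222 + 0.801538 = 0.616316.
Q̄ = (S_0/π) × [bracket] = (589/π) × 0.616316 = 115.55 W/m².
— Configuration B (ϕ=+71.6°):
cos h₀ = −tan(+71.6°) tan(-14.000°) = 0.7495, h₀ = 0.7235 rad.
Bracket: h₀ sin ϕ sin δ + cos ϕ cos δ sin h₀ = 0.7235×0.94888×-0.24192 + 0.31565×0.97030×0.66200 = -0.166082 + 0.202754 = 0.036672.
Q̄ = (S_0/π) × [bracket] = (589/π) × 0.036672 = 6.8754 W/m².
Ratio Q̄_A / Q̄_B = 115.55 / 6.8754 = 16.81.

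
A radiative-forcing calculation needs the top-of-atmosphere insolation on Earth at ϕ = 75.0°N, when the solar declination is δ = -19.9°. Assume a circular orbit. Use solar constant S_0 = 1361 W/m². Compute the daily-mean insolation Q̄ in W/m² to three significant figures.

cos h₀ = −tan(+75.0°) tan(-19.900°) = 1.3510 ≥ 1 ⇒ polar night, h₀ = 0 and Q̄ = 0.

Q̄ ≈ 0.00 W/m²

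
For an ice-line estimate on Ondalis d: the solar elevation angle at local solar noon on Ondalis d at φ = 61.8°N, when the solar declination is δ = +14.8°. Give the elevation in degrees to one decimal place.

At local noon the hour angle is zero, so the zenith angle equals |φ − δ| = |+61.8° − (+14.800°)| = 47.000°.
Elevation = 90° − 47.000° = 43.0°.

43.0°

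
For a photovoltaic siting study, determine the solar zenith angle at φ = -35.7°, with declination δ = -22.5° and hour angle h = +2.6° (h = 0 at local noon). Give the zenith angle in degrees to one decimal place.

cos θ_z = sin φ sin δ + cos φ cos δ cos h = 0.223312 + 0.749495 = 0.972807.
θ_z = arccos(0.972807) = 13.4°.

θ_z = 13.4°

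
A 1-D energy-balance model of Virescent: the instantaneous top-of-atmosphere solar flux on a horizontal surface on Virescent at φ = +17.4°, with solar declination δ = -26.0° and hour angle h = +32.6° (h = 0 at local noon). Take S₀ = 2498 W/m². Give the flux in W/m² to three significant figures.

1.48e+03 W/m²

cos θ_z = sin φ sin δ + cos φ cos δ cos h = -0.131091 + 0.722542 = 0.591451.
Flux = S₀ · cos θ_z = 2498 × 0.591451 = 1477 W/m².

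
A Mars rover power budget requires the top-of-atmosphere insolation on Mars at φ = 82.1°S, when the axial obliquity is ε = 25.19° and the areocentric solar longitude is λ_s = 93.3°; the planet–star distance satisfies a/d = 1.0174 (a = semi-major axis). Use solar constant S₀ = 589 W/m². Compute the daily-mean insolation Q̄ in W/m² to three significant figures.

sin δ = sin 25.19° × sin 93.3° = 0.42492, so δ = +25.145°.
cos H₀ = −tan(-82.1°) tan(+25.145°) = 3.3828 ≥ 1 ⇒ polar night, H₀ = 0 and Q̄ = 0.
Inverse-square distance factor (a/d)² = 1.0174² = 1.035103.

Q̄ ≈ 0.00 W/m²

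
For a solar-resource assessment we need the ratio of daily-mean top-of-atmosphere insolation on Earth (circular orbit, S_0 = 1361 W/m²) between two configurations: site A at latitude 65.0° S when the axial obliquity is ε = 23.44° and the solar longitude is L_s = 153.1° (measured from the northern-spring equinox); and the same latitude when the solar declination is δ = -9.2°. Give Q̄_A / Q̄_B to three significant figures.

— Configuration A (ϕ=-65.0°):
Solar declination: sin δ = sin ε · sin L_s = sin 23.44° × sin 153.1° = 0.17997, so δ = +10.368°.
cos h₀ = −tan(-65.0°) tan(+10.368°) = 0.3924, h₀ = 1.1676 rad.
Bracket: h₀ sin ϕ sin δ + cos ϕ cos δ sin h₀ = 1.1676×-0.90631×0.17997 + 0.42262×0.98367×0.91981 = -0.190446 + 0.382382 = 0.191936.
Q̄ = (S_0/π) × [bracket] = (1361/π) × 0.191936 = 83.150 W/m².
— Configuration B (ϕ=-65.0°):
cos h₀ = −tan(-65.0°) tan(-9.200°) = -0.3473, h₀ = 1.9255 rad.
Bracket: h₀ sin ϕ sin δ + cos ϕ cos δ sin h₀ = 1.9255×-0.90631×-0.15988 + 0.42262×0.98714×0.93774 = 0.279007 + 0.391211 = 0.670218.
Q̄ = (S_0/π) × [bracket] = (1361/π) × 0.670218 = 290.35 W/m².
Ratio Q̄_A / Q̄_B = 83.150 / 290.35 = 0.2864.

Q̄_A / Q̄_B ≈ 0.286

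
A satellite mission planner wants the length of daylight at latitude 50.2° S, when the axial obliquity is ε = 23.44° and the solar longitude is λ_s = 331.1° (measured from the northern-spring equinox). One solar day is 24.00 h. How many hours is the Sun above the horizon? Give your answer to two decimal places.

13.81 h

Solar declination: sin δ = sin ε · sin λ_s = sin 23.44° × sin 331.1° = -0.19224, so δ = -11.084°.
cos H₀ = −tan φ · tan δ = −tan(-50.2°) × tan(-11.084°) = -0.2351, so H₀ = 1.8081 rad = 103.60°.
Daylight = 2H₀/(2π) × 24.00 h = (1.8081/π) × 24.00 = 13.81 h.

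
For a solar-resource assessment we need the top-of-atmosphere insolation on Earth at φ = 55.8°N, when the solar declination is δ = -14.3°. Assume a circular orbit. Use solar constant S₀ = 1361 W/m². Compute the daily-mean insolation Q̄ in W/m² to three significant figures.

cos H₀ = −tan(+55.8°) tan(-14.300°) = 0.3751, H₀ = 1.1863 rad.
Bracket: H₀ sin φ sin δ + cos φ cos δ sin H₀ = 1.1863×0.82708×-0.24700 + 0.56208×0.96902×0.92700 = -0.242348 + 0.504906 = 0.262558.
Q̄ = (S₀/π) × [bracket] = (1361/π) × 0.262558 = 113.7 W/m².

Q̄ ≈ 114 W/m²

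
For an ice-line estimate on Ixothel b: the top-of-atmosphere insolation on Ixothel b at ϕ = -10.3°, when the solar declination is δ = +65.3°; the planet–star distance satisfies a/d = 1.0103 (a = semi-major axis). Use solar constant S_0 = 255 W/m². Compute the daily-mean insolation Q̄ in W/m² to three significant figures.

Q̄ ≈ 15.6 W/m²

cos h₀ = −tan(-10.3°) tan(+65.300°) = 0.3951, h₀ = 1.1646 rad.
Bracket: h₀ sin ϕ sin δ + cos ϕ cos δ sin h₀ = 1.1646×-0.17880×0.90851 + 0.98389×0.41787×0.91863 = -0.189179 + 0.377684 = 0.188505.
Inverse-square distance factor (a/d)² = 1.0103² = 1.020706.
Q̄ = (S_0/π) × 1.020706 × [bracket] = (255/π) × 1.020706 × 0.188505 = 15.62 W/m².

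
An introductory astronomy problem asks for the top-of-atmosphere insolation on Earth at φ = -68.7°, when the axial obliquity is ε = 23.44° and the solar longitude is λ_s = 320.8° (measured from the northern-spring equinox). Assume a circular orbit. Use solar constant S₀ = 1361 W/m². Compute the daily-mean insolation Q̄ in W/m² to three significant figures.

Q̄ ≈ 347 W/m²

Solar declination: sin δ = sin ε · sin λ_s = sin 23.44° × sin 320.8° = -0.25141, so δ = -14.561°.
cos H₀ = −tan(-68.7°) tan(-14.561°) = -0.6662, H₀ = 2.3000 rad.
Bracket: H₀ sin φ sin δ + cos φ cos δ sin H₀ = 2.3000×-0.93169×-0.25141 + 0.36325×0.96788×0.74573 = 0.538743 + 0.262186 = 0.800929.
Q̄ = (S₀/π) × [bracket] = (1361/π) × 0.800929 = 347.0 W/m².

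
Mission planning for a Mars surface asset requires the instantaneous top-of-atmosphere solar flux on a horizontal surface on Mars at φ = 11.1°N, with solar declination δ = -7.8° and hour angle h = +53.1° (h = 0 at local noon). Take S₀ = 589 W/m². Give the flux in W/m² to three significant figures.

328 W/m²

cos θ_z = sin φ sin δ + cos φ cos δ cos h = -0.026128 + 0.583737 = 0.557609.
Flux = S₀ · cos θ_z = 589 × 0.557609 = 328.4 W/m².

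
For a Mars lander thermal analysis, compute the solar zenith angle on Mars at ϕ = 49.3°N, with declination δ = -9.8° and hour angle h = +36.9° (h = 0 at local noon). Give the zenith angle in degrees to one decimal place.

θ_z = 67.4°

cos θ_z = sin ϕ sin δ + cos ϕ cos δ cos h = -0.129042 + 0.513864 = 0.384822.
θ_z = arccos(0.384822) = 67.4°.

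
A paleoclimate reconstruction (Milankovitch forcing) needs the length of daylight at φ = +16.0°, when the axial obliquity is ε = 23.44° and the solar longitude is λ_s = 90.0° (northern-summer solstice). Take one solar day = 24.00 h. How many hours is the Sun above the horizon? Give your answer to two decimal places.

Solar declination: sin δ = sin ε · sin λ_s = sin 23.44° × sin 90.0° = 0.39779, so δ = +23.440°.
cos H₀ = −tan φ · tan δ = −tan(+16.0°) × tan(+23.440°) = -0.1243, so H₀ = 1.6954 rad = 97.14°.
Daylight = 2H₀/(2π) × 24.00 h = (1.6954/π) × 24.00 = 12.95 h.

12.95 h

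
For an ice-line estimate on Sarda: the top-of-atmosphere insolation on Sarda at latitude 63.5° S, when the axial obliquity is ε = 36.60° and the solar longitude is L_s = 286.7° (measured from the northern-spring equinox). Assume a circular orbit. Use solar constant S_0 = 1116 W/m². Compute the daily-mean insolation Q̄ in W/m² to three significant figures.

Q̄ ≈ 570 W/m²

Solar declination: sin δ = sin ε · sin L_s = sin 36.60° × sin 286.7° = -0.57108, so δ = -34.825°.
cos h₀ = −tan(-63.5°) tan(-34.825°) = -1.3953 ≤ −1 ⇒ polar day, h₀ = π.
Bracket: h₀ sin ϕ sin δ + cos ϕ cos δ sin h₀ = 3.1416×-0.89493×-0.57108 + 0.44620×0.82090×0.00000 = 1.605598 + 0.000000 = 1.605598.
Q̄ = (S_0/π) × [bracket] = (1116/π) × 1.605598 = 570.4 W/m².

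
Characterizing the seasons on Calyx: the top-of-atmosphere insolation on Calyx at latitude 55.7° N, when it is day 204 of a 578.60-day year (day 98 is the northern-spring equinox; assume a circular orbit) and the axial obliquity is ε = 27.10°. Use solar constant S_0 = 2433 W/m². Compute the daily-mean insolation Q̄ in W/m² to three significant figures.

Solar longitude: L_s = 360° × (204 − 98)/578.60 = 65.952°.
sin δ = sin 27.10° × sin 65.952° = 0.41601, so δ = +24.583°.
cos h₀ = −tan(+55.7°) tan(+24.583°) = -0.6706, h₀ = 2.3059 rad.
Bracket: h₀ sin ϕ sin δ + cos ϕ cos δ sin h₀ = 2.3059×0.82610×0.41601 + 0.56353×0.90936×0.74179 = 0.792459 + 0.380132 = 1.172591.
Q̄ = (S_0/π) × [bracket] = (2433/π) × 1.172591 = 908.1 W/m².

Q̄ ≈ 908 W/m²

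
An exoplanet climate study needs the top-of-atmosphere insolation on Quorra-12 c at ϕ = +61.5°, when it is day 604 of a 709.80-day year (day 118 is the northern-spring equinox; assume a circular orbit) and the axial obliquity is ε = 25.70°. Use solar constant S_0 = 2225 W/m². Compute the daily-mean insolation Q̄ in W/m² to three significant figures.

Solar longitude: L_s = 360° × (604 − 118)/709.80 = 246.492°.
sin δ = sin 25.70° × sin 246.492° = -0.39767, so δ = -23.432°.
cos h₀ = −tan(+61.5°) tan(-23.432°) = 0.7982, h₀ = 0.6464 rad.
Bracket: h₀ sin ϕ sin δ + cos ϕ cos δ sin h₀ = 0.6464×0.87882×-0.39767 + 0.47716×0.91753×0.60234 = -0.225904 + 0.263710 = 0.037806.
Q̄ = (S_0/π) × [bracket] = (2225/π) × 0.037806 = 26.78 W/m².

Q̄ ≈ 26.8 W/m²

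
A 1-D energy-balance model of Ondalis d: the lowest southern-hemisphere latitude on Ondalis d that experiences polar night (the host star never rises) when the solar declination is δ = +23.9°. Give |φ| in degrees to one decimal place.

|φ| = 66.1°

Polar night requires cos H₀ = −tan φ tan δ ≥ 1, i.e. tan φ tan δ ≤ −1.
The boundary is |tan φ| · |tan δ| = 1, so |φ| = 90° − |δ| = 90° − 23.9° = 66.1° in the southern hemisphere.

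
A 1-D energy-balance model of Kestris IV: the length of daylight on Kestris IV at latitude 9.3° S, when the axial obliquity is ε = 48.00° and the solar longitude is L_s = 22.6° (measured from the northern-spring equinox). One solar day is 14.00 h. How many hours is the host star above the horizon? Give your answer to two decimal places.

Solar declination: sin δ = sin ε · sin L_s = sin 48.00° × sin 22.6° = 0.28559, so δ = +16.594°.
cos h₀ = −tan ϕ · tan δ = −tan(-9.3°) × tan(+16.594°) = 0.0488, so h₀ = 1.5220 rad = 87.20°.
Daylight = 2h₀/(2π) × 14.00 h = (1.5220/π) × 14.00 = 6.78 h.

6.78 h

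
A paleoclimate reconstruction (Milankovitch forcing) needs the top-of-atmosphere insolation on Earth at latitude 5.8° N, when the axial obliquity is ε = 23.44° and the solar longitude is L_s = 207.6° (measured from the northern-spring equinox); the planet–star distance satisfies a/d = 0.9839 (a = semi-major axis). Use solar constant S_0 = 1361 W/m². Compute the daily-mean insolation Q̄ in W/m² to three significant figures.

Q̄ ≈ 398 W/m²

Solar declination: sin δ = sin ε · sin L_s = sin 23.44° × sin 207.6° = -0.18429, so δ = -10.620°.
cos h₀ = −tan(+5.8°) tan(-10.620°) = 0.0190, h₀ = 1.5517 rad.
Bracket: h₀ sin ϕ sin δ + cos ϕ cos δ sin h₀ = 1.5517×0.10106×-0.18429 + 0.99488×0.98287×0.99982 = -0.028899 + 0.977662 = 0.948763.
Inverse-square distance factor (a/d)² = 0.9839² = 0.968059.
Q̄ = (S_0/π) × 0.968059 × [bracket] = (1361/π) × 0.968059 × 0.948763 = 397.9 W/m².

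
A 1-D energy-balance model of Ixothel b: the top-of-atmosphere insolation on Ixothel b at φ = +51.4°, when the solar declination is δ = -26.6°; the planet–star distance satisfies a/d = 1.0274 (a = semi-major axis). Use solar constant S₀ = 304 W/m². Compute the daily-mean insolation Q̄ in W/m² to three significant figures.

cos H₀ = −tan(+51.4°) tan(-26.600°) = 0.6273, H₀ = 0.8927 rad.
Bracket: H₀ sin φ sin δ + cos φ cos δ sin H₀ = 0.8927×0.78152×-0.44776 + 0.62388×0.89415×0.77878 = -0.312386 + 0.434436 = 0.122050.
Inverse-square distance factor (a/d)² = 1.0274² = 1.055551.
Q̄ = (S₀/π) × 1.055551 × [bracket] = (304/π) × 1.055551 × 0.122050 = 12.47 W/m².

Q̄ ≈ 12.5 W/m²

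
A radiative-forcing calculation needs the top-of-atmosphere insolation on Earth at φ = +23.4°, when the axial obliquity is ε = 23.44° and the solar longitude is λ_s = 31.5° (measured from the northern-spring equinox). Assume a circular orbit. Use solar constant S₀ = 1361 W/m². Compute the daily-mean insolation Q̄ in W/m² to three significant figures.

Q̄ ≈ 447 W/m²

Solar declination: sin δ = sin ε · sin λ_s = sin 23.44° × sin 31.5° = 0.20784, so δ = +11.996°.
cos H₀ = −tan(+23.4°) tan(+11.996°) = -0.0920, H₀ = 1.6629 rad.
Bracket: H₀ sin φ sin δ + cos φ cos δ sin H₀ = 1.6629×0.39715×0.20784 + 0.91775×0.97816×0.99576 = 0.137262 + 0.893900 = 1.031162.
Q̄ = (S₀/π) × [bracket] = (1361/π) × 1.031162 = 446.7 W/m².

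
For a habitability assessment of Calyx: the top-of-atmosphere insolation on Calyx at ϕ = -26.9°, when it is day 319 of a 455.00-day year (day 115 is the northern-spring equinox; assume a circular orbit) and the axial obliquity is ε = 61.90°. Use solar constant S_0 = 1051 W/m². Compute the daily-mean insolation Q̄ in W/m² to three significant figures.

Q̄ ≈ 223 W/m²

Solar longitude: L_s = 360° × (319 − 115)/455.00 = 161.407°.
sin δ = sin 61.90° × sin 161.407° = 0.28127, so δ = +16.336°.
cos h₀ = −tan(-26.9°) tan(+16.336°) = 0.1487, h₀ = 1.4215 rad.
Bracket: h₀ sin ϕ sin δ + cos ϕ cos δ sin h₀ = 1.4215×-0.45243×0.28127 + 0.89180×0.95963×0.98888 = -0.180893 + 0.846282 = 0.665389.
Q̄ = (S_0/π) × [bracket] = (1051/π) × 0.665389 = 222.6 W/m².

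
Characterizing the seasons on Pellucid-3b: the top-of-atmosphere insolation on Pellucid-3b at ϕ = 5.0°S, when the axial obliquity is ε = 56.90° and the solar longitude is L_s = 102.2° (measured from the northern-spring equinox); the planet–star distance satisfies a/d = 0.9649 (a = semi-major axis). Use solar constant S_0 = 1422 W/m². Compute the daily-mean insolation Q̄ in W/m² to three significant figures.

Q̄ ≈ 196 W/m²

Solar declination: sin δ = sin ε · sin L_s = sin 56.90° × sin 102.2° = 0.81880, so δ = +54.965°.
cos h₀ = −tan(-5.0°) tan(+54.965°) = 0.1248, h₀ = 1.4457 rad.
Bracket: h₀ sin ϕ sin δ + cos ϕ cos δ sin h₀ = 1.4457×-0.08716×0.81880 + 0.99619×0.57408×0.99218 = -0.103175 + 0.567421 = 0.464246.
Inverse-square distance factor (a/d)² = 0.9649² = 0.931032.
Q̄ = (S_0/π) × 0.931032 × [bracket] = (1422/π) × 0.931032 × 0.464246 = 195.6 W/m².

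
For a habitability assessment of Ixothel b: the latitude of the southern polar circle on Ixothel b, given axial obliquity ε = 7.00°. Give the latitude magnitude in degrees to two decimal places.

83.00°

The polar circle is the lowest latitude that experiences at least one full rotation of continuous darkness at the northern-summer solstice; it lies at |ϕ| = 90° − ε = 90° − 7.00° = 83.00°.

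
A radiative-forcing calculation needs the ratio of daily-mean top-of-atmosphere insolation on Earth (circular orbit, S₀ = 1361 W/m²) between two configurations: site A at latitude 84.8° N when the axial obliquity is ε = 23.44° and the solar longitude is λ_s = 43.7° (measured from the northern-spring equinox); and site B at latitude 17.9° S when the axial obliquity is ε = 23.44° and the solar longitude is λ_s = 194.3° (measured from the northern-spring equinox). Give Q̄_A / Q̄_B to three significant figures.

— Configuration A (φ=+84.8°):
Solar declination: sin δ = sin ε · sin λ_s = sin 23.44° × sin 43.7° = 0.27483, so δ = +15.952°.
cos H₀ = −tan(+84.8°) tan(+15.952°) = -3.1408 ≤ −1 ⇒ polar day, H₀ = π.
Bracket: H₀ sin φ sin δ + cos φ cos δ sin H₀ = 3.1416×0.99588×0.27483 + 0.09063×0.96149×0.00000 = 0.859849 + 0.000000 = 0.859849.
Q̄ = (S₀/π) × [bracket] = (1361/π) × 0.859849 = 372.50 W/m².
— Configuration B (φ=-17.9°):
Solar declination: sin δ = sin ε · sin λ_s = sin 23.44° × sin 194.3° = -0.09825, so δ = -5.639°.
cos H₀ = −tan(-17.9°) tan(-5.639°) = -0.0319, H₀ = 1.6027 rad.
Bracket: H₀ sin φ sin δ + cos φ cos δ sin H₀ = 1.6027×-0.30736×-0.09825 + 0.95159×0.99516×0.99949 = 0.048399 + 0.946501 = 0.994900.
Q̄ = (S₀/π) × [bracket] = (1361/π) × 0.994900 = 431.01 W/m².
Ratio Q̄_A / Q̄_B = 372.50 / 431.01 = 0.8642.

Q̄_A / Q̄_B ≈ 0.864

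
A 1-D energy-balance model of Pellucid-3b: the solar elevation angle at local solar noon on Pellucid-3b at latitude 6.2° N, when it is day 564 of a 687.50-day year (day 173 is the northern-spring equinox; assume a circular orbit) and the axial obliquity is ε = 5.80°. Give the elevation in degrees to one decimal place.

Solar longitude: λ_s = 360° × (564 − 173)/687.50 = 204.742°.
sin δ = sin 5.80° × sin 204.742° = -0.04230, so δ = -2.424°.
At local noon the hour angle is zero, so the zenith angle equals |φ − δ| = |+6.2° − (-2.424°)| = 8.624°.
Elevation = 90° − 8.624° = 81.4°.

81.4°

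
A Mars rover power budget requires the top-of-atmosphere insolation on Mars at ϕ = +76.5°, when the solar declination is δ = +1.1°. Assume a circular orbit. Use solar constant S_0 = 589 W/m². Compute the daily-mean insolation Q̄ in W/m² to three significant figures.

Q̄ ≈ 49.4 W/m²

cos h₀ = −tan(+76.5°) tan(+1.100°) = -0.0800, h₀ = 1.6509 rad.
Bracket: h₀ sin ϕ sin δ + cos ϕ cos δ sin h₀ = 1.6509×0.97237×0.01920 + 0.23345×0.99982×0.99680 = 0.030821 + 0.232661 = 0.263482.
Q̄ = (S_0/π) × [bracket] = (589/π) × 0.263482 = 49.40 W/m².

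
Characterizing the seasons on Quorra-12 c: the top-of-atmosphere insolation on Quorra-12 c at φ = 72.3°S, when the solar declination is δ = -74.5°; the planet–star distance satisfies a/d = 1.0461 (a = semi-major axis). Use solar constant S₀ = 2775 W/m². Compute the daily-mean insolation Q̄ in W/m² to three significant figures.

cos H₀ = −tan(-72.3°) tan(-74.500°) = -11.2987 ≤ −1 ⇒ polar day, H₀ = π.
Bracket: H₀ sin φ sin δ + cos φ cos δ sin H₀ = 3.1416×-0.95266×-0.96363 + 0.30403×0.26724×0.00000 = 2.884026 + 0.000000 = 2.884026.
Inverse-square distance factor (a/d)² = 1.0461² = 1.094325.
Q̄ = (S₀/π) × 1.094325 × [bracket] = (2775/π) × 1.094325 × 2.884026 = 2788 W/m².

Q̄ ≈ 2.79e+03 W/m²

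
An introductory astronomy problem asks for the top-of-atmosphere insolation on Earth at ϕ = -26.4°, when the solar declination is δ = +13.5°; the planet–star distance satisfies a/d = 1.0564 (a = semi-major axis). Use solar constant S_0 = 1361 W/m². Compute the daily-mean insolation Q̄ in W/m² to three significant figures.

cos h₀ = −tan(-26.4°) tan(+13.500°) = 0.1192, h₀ = 1.4513 rad.
Bracket: h₀ sin ϕ sin δ + cos ϕ cos δ sin h₀ = 1.4513×-0.44464×0.23345 + 0.89571×0.97237×0.99287 = -0.150647 + 0.864752 = 0.714105.
Inverse-square distance factor (a/d)² = 1.0564² = 1.115981.
Q̄ = (S_0/π) × 1.115981 × [bracket] = (1361/π) × 1.115981 × 0.714105 = 345.2 W/m².

Q̄ ≈ 345 W/m²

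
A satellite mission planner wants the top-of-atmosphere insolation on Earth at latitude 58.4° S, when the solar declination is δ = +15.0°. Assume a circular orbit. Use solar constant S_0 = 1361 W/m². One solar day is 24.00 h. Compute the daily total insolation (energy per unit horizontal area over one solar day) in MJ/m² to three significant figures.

cos h₀ = −tan(-58.4°) tan(+15.000°) = 0.4355, h₀ = 1.1202 rad.
Bracket: h₀ sin ϕ sin δ + cos ϕ cos δ sin h₀ = 1.1202×-0.85173×0.25882 + 0.52399×0.96593×0.90017 = -0.246942 + 0.455610 = 0.208668.
Q̄ = (S_0/π) × [bracket] = (1361/π) × 0.208668 = 90.399 W/m².
Daily total = Q̄ × 24.00 h × 3600 s/h = 90.399 × 24.00 × 3600 / 10⁶ = 7.810 MJ/m².

7.81 MJ/m²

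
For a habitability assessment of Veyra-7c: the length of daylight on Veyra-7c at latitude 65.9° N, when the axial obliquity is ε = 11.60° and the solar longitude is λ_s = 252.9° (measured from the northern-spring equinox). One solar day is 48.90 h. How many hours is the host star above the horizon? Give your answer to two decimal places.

Solar declination: sin δ = sin ε · sin λ_s = sin 11.60° × sin 252.9° = -0.19219, so δ = -11.081°.
cos H₀ = −tan φ · tan δ = −tan(+65.9°) × tan(-11.081°) = 0.4378, so H₀ = 1.1176 rad = 64.04°.
Daylight = 2H₀/(2π) × 48.90 h = (1.1176/π) × 48.90 = 17.40 h.

17.40 h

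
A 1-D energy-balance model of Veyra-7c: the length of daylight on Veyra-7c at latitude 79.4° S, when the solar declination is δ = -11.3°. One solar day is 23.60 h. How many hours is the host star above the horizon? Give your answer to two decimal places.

Sunrise equation: cos H₀ = −tan φ · tan δ = -1.0677 ≤ −1, so the host star never sets (polar day) and H₀ = π.
Daylight = 2H₀/(2π) × 23.60 h = (3.1416/π) × 23.60 = 23.60 h.

23.60 h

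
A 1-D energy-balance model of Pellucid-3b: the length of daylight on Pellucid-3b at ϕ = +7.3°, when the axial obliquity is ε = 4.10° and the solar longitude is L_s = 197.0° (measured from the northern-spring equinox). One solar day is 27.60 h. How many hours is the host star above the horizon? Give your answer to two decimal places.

13.78 h

Solar declination: sin δ = sin ε · sin L_s = sin 4.10° × sin 197.0° = -0.02090, so δ = -1.198°.
cos h₀ = −tan ϕ · tan δ = −tan(+7.3°) × tan(-1.198°) = 0.0027, so h₀ = 1.5681 rad = 89.85°.
Daylight = 2h₀/(2π) × 27.60 h = (1.5681/π) × 27.60 = 13.78 h.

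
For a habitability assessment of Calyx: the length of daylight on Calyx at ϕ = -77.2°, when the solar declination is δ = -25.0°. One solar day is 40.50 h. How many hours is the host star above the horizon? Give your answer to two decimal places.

Sunrise equation: cos h₀ = −tan ϕ · tan δ = -2.0525 ≤ −1, so the host star never sets (polar day) and h₀ = π.
Daylight = 2h₀/(2π) × 40.50 h = (3.1416/π) × 40.50 = 40.50 h.

40.50 h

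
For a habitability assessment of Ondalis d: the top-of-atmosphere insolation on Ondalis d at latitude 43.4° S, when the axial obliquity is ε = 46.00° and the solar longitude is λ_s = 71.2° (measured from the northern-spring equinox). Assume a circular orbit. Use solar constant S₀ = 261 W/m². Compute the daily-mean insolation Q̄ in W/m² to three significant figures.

Q̄ ≈ 1.76 W/m²

Solar declination: sin δ = sin ε · sin λ_s = sin 46.00° × sin 71.2° = 0.68096, so δ = +42.919°.
cos H₀ = −tan(-43.4°) tan(+42.919°) = 0.8793, H₀ = 0.4963 rad.
Bracket: H₀ sin φ sin δ + cos φ cos δ sin H₀ = 0.4963×-0.68709×0.68096 + 0.72657×0.73232×0.47620 = -0.232209 + 0.253377 = 0.021168.
Q̄ = (S₀/π) × [bracket] = (261/π) × 0.021168 = 1.759 W/m².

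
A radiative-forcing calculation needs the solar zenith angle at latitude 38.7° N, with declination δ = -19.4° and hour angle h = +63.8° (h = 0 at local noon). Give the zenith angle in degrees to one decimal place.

cos θ_z = sin φ sin δ + cos φ cos δ cos h = -0.207681 + 0.325001 = 0.117320.
θ_z = arccos(0.117320) = 83.3°.

θ_z = 83.3°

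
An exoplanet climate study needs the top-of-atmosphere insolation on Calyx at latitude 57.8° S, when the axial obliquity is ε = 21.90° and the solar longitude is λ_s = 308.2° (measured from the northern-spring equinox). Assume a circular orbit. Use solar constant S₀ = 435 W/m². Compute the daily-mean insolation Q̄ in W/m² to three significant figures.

Solar declination: sin δ = sin ε · sin λ_s = sin 21.90° × sin 308.2° = -0.29312, so δ = -17.045°.
cos H₀ = −tan(-57.8°) tan(-17.045°) = -0.4868, H₀ = 2.0793 rad.
Bracket: H₀ sin φ sin δ + cos φ cos δ sin H₀ = 2.0793×-0.84619×-0.29312 + 0.53288×0.95608×0.87349 = 0.515740 + 0.445022 = 0.960762.
Q̄ = (S₀/π) × [bracket] = (435/π) × 0.960762 = 133.0 W/m².

Q̄ ≈ 133 W/m²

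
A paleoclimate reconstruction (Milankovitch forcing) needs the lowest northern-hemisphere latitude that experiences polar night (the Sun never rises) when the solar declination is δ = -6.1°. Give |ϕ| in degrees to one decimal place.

Polar night requires cos h₀ = −tan ϕ tan δ ≥ 1, i.e. tan ϕ tan δ ≤ −1.
The boundary is |tan ϕ| · |tan δ| = 1, so |ϕ| = 90° − |δ| = 90° − 6.1° = 83.9° in the northern hemisphere.

|ϕ| = 83.9°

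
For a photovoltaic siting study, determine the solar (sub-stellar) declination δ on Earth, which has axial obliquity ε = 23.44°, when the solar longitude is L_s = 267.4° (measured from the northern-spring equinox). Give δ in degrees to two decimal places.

sin δ = sin ε · sin L_s = sin 23.44° × sin 267.4° = -0.397379.
δ = arcsin(-0.397379) = -23.41°.

δ = -23.41°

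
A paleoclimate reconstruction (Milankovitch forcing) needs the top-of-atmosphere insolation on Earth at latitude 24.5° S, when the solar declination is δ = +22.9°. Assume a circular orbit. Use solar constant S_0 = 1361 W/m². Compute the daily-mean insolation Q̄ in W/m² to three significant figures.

Q̄ ≈ 260 W/m²

cos h₀ = −tan(-24.5°) tan(+22.900°) = 0.1925, h₀ = 1.3771 rad.
Bracket: h₀ sin ϕ sin δ + cos ϕ cos δ sin h₀ = 1.3771×-0.41469×0.38912 + 0.90996×0.92119×0.98130 = -0.222215 + 0.822571 = 0.600356.
Q̄ = (S_0/π) × [bracket] = (1361/π) × 0.600356 = 260.1 W/m².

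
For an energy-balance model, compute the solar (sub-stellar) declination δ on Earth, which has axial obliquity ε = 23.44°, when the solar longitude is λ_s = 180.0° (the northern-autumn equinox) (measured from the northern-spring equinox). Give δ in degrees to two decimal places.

sin δ = sin ε · sin λ_s = sin 23.44° × sin 180.0° = 0.000000.
δ = arcsin(0.000000) = +0.00°.

δ = +0.00°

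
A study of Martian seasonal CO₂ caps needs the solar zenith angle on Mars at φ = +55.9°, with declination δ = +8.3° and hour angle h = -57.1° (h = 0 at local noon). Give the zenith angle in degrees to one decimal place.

cos θ_z = sin φ sin δ + cos φ cos δ cos h = 0.119536 + 0.301335 = 0.420871.
θ_z = arccos(0.420871) = 65.1°.

θ_z = 65.1°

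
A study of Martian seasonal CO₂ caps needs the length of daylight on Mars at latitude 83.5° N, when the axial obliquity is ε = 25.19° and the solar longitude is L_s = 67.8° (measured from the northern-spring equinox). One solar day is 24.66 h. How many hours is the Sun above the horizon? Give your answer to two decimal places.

24.66 h

Solar declination: sin δ = sin ε · sin L_s = sin 25.19° × sin 67.8° = 0.39407, so δ = +23.208°.
Sunrise equation: cos h₀ = −tan ϕ · tan δ = -3.7632 ≤ −1, so the Sun never sets (polar day) and h₀ = π.
Daylight = 2h₀/(2π) × 24.66 h = (3.1416/π) × 24.66 = 24.66 h.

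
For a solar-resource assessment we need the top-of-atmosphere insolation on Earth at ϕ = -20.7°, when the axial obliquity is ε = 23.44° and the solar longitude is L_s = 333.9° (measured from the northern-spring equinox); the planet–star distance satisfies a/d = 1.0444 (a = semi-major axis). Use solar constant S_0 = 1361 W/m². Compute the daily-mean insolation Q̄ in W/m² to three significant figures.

Solar declination: sin δ = sin ε · sin L_s = sin 23.44° × sin 333.9° = -0.17500, so δ = -10.079°.
cos h₀ = −tan(-20.7°) tan(-10.079°) = -0.0672, h₀ = 1.6380 rad.
Bracket: h₀ sin ϕ sin δ + cos ϕ cos δ sin h₀ = 1.6380×-0.35347×-0.17500 + 0.93544×0.98457×0.99774 = 0.101322 + 0.918925 = 1.020247.
Inverse-square distance factor (a/d)² = 1.0444² = 1.090771.
Q̄ = (S_0/π) × 1.090771 × [bracket] = (1361/π) × 1.090771 × 1.020247 = 482.1 W/m².

Q̄ ≈ 482 W/m²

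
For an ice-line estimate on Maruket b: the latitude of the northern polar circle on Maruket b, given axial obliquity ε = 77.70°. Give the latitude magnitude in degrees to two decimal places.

The polar circle is the lowest latitude that experiences at least one full rotation of continuous daylight at the northern-summer solstice; it lies at |ϕ| = 90° − ε = 90° − 77.70° = 12.30°.

12.30°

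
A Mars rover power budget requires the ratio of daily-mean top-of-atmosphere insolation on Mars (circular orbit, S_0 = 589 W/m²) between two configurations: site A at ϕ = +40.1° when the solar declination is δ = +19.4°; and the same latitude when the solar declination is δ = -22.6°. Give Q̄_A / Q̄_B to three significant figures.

— Configuration A (ϕ=+40.1°):
cos h₀ = −tan(+40.1°) tan(+19.400°) = -0.2965, h₀ = 1.8719 rad.
Bracket: h₀ sin ϕ sin δ + cos ϕ cos δ sin h₀ = 1.8719×0.64412×0.33216 + 0.76492×0.94322×0.95502 = 0.400495 + 0.689035 = 1.089530.
Q̄ = (S_0/π) × [bracket] = (589/π) × 1.089530 = 204.27 W/m².
— Configuration B (ϕ=+40.1°):
cos h₀ = −tan(+40.1°) tan(-22.600°) = 0.3505, h₀ = 1.2127 rad.
Bracket: h₀ sin ϕ sin δ + cos ϕ cos δ sin h₀ = 1.2127×0.64412×-0.38430 + 0.76492×0.92321×0.93655 = -0.300186 + 0.661375 = 0.361189.
Q̄ = (S_0/π) × [bracket] = (589/π) × 0.361189 = 67.717 W/m².
Ratio Q̄_A / Q̄_B = 204.27 / 67.717 = 3.017.

Q̄_A / Q̄_B ≈ 3.02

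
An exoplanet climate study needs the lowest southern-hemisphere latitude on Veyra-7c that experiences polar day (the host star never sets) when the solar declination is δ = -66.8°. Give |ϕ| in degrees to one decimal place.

|ϕ| = 23.2°

Polar day requires cos h₀ = −tan ϕ tan δ ≤ −1, i.e. tan ϕ tan δ ≥ 1.
The boundary is |tan ϕ| · |tan δ| = 1, so |ϕ| = 90° − |δ| = 90° − 66.8° = 23.2° in the southern hemisphere.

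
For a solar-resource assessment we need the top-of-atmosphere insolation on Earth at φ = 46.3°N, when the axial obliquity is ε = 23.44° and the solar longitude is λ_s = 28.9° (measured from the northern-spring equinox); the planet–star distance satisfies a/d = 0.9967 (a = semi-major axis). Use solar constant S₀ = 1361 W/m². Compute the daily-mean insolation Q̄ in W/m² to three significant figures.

Solar declination: sin δ = sin ε · sin λ_s = sin 23.44° × sin 28.9° = 0.19224, so δ = +11.084°.
cos H₀ = −tan(+46.3°) tan(+11.084°) = -0.2050, H₀ = 1.7773 rad.
Bracket: H₀ sin φ sin δ + cos φ cos δ sin H₀ = 1.7773×0.72297×0.19224 + 0.69088×0.98135×0.97876 = 0.247016 + 0.663594 = 0.910610.
Inverse-square distance factor (a/d)² = 0.9967² = 0.993411.
Q̄ = (S₀/π) × 0.993411 × [bracket] = (1361/π) × 0.993411 × 0.910610 = 391.9 W/m².

Q̄ ≈ 392 W/m²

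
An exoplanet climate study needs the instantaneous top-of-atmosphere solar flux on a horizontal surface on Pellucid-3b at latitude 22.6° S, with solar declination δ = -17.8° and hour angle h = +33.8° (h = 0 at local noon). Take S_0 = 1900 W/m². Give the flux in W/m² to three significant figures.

cos θ_z = sin ϕ sin δ + cos ϕ cos δ cos h = 0.117477 + 0.730448 = 0.847925.
Flux = S_0 · cos θ_z = 1900 × 0.847925 = 1611 W/m².

1.61e+03 W/m²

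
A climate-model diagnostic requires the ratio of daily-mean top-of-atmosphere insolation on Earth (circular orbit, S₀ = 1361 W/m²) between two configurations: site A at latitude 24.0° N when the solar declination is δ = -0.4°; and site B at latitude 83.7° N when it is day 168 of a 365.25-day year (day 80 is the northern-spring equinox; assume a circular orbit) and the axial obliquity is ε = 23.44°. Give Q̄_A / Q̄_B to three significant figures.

— Configuration A (φ=+24.0°):
cos H₀ = −tan(+24.0°) tan(-0.400°) = 0.0031, H₀ = 1.5677 rad.
Bracket: H₀ sin φ sin δ + cos φ cos δ sin H₀ = 1.5677×0.40674×-0.00698 + 0.91355×0.99998×1.00000 = -0.004451 + 0.913532 = 0.909081.
Q̄ = (S₀/π) × [bracket] = (1361/π) × 0.909081 = 393.83 W/m².
— Configuration B (φ=+83.7°):
Solar longitude: λ_s = 360° × (168 − 80)/365.25 = 86.735°.
sin δ = sin 23.44° × sin 86.735° = 0.39714, so δ = +23.400°.
cos H₀ = −tan(+83.7°) tan(+23.400°) = -3.9196 ≤ −1 ⇒ polar day, H₀ = π.
Bracket: H₀ sin φ sin δ + cos φ cos δ sin H₀ = 3.1416×0.99396×0.39714 + 0.10973×0.91776×0.00000 = 1.240119 + 0.000000 = 1.240119.
Q̄ = (S₀/π) × [bracket] = (1361/π) × 1.240119 = 537.24 W/m².
Ratio Q̄_A / Q̄_B = 393.83 / 537.24 = 0.7331.

Q̄_A / Q̄_B ≈ 0.733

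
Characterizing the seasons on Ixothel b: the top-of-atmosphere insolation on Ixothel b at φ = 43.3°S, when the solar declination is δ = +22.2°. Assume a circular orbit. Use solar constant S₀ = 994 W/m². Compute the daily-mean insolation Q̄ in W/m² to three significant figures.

cos H₀ = −tan(-43.3°) tan(+22.200°) = 0.3846, H₀ = 1.1761 rad.
Bracket: H₀ sin φ sin δ + cos φ cos δ sin H₀ = 1.1761×-0.68582×0.37784 + 0.72777×0.92587×0.92310 = -0.304763 + 0.622004 = 0.317241.
Q̄ = (S₀/π) × [bracket] = (994/π) × 0.317241 = 100.4 W/m².

Q̄ ≈ 100 W/m²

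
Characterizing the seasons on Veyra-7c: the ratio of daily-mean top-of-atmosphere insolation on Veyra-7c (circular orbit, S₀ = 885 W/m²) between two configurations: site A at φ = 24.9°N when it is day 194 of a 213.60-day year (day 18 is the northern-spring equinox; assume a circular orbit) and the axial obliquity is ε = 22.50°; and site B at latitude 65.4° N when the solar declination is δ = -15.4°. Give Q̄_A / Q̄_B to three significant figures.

Q̄_A / Q̄_B ≈ 6.57

— Configuration A (φ=+24.9°):
Solar longitude: λ_s = 360° × (194 − 18)/213.60 = 296.629°.
sin δ = sin 22.50° × sin 296.629° = -0.34209, so δ = -20.004°.
cos H₀ = −tan(+24.9°) tan(-20.004°) = 0.1690, H₀ = 1.4010 rad.
Bracket: H₀ sin φ sin δ + cos φ cos δ sin H₀ = 1.4010×0.42104×-0.34209 + 0.90704×0.93967×0.98562 = -0.201791 + 0.840062 = 0.638271.
Q̄ = (S₀/π) × [bracket] = (885/π) × 0.638271 = 179.80 W/m².
— Configuration B (φ=+65.4°):
cos H₀ = −tan(+65.4°) tan(-15.400°) = 0.6016, H₀ = 0.9253 rad.
Bracket: H₀ sin φ sin δ + cos φ cos δ sin H₀ = 0.9253×0.90924×-0.26556 + 0.41628×0.96410×0.79878 = -0.223421 + 0.320579 = 0.097158.
Q̄ = (S₀/π) × [bracket] = (885/π) × 0.097158 = 27.370 W/m².
Ratio Q̄_A / Q̄_B = 179.80 / 27.370 = 6.569.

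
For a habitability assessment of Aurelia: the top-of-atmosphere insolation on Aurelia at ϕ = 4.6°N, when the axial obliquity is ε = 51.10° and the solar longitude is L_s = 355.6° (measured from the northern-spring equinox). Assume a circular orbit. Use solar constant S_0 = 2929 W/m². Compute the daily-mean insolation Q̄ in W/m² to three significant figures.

Q̄ ≈ 921 W/m²

Solar declination: sin δ = sin ε · sin L_s = sin 51.10° × sin 355.6° = -0.05971, so δ = -3.423°.
cos h₀ = −tan(+4.6°) tan(-3.423°) = 0.0048, h₀ = 1.5660 rad.
Bracket: h₀ sin ϕ sin δ + cos ϕ cos δ sin h₀ = 1.5660×0.08020×-0.05971 + 0.99678×0.99822×0.99999 = -0.007499 + 0.994996 = 0.987497.
Q̄ = (S_0/π) × [bracket] = (2929/π) × 0.987497 = 920.7 W/m².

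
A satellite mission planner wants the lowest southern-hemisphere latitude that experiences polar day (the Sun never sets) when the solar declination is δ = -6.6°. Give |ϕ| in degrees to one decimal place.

Polar day requires cos h₀ = −tan ϕ tan δ ≤ −1, i.e. tan ϕ tan δ ≥ 1.
The boundary is |tan ϕ| · |tan δ| = 1, so |ϕ| = 90° − |δ| = 90° − 6.6° = 83.4° in the southern hemisphere.

|ϕ| = 83.4°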